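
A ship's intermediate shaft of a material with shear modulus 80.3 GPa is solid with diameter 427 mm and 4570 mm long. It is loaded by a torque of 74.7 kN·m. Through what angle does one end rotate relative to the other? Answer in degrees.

J = πd⁴/32 = π(0.427)⁴/32 = 3.264×10^-3 m⁴.
θ = T·L/(G·J) = 74700 × 4.57 / (80.3×10⁹ × 3.264×10^-3) = 1.303×10^-3 rad.

0.0746°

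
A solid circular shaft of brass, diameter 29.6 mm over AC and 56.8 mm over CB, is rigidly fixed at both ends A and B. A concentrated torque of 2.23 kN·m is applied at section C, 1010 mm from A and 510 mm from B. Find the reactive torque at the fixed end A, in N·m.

Compatibility: T_A·a/J_AC = T_B·b/J_CB with T_A + T_B = T₀.
J_AC = 7.54×10^-8 m⁴, J_CB = 1.02×10^-6 m⁴, so T_A = T₀·(J_AC/a)/((J_AC/a)+(J_CB/b)) = 80.07 N·m, T_B = 2150 N·m.

80.1 N·m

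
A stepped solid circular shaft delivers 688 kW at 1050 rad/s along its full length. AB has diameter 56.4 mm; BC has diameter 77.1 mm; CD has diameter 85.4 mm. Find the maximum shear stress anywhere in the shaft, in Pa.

ω = 1050 rad/s, so T = P/ω = 688×10³ / 1050 = 655.2 N·m.
Under the same torque, τ_max = 16T/(πd³) is largest where d is smallest — segment AB (d = 56.4 mm).
τ_max = 16·655.2/(π·(0.0564)³) = 1.860×10^7 Pa.

1.86e7 Pa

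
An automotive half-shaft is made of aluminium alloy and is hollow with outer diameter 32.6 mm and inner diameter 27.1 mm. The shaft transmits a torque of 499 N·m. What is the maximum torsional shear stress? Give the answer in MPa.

140 MPa

J = π(d_o⁴ − d_i⁴)/32 = π(0.0326⁴ − 0.0271⁴)/32 = 5.793×10^-8 m⁴.
τ_max = T·r/J = 499.0 × 0.0163 / 5.793×10^-8 = 1.404×10^8 Pa.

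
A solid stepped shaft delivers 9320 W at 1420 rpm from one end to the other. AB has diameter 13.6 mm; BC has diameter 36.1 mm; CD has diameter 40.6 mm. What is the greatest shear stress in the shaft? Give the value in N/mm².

ω = 2π·1420/60 = 148.7 rad/s, so T = P/ω = 9320 / 148.7 = 62.68 N·m.
Under the same torque, τ_max = 16T/(πd³) is largest where d is smallest — segment AB (d = 13.6 mm).
τ_max = 16·62.68/(π·(0.0136)³) = 1.269×10^8 Pa.

127 N/mm²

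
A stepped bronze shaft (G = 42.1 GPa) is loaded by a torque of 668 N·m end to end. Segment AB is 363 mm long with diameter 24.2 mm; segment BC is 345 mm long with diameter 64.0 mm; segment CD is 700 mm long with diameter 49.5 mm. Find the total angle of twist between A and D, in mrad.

193 mrad

J_AB = π(0.0242)⁴/32 = 3.37×10^-8 m⁴; J_BC = π(0.0640)⁴/32 = 1.65×10^-6 m⁴; J_CD = π(0.0495)⁴/32 = 5.89×10^-7 m⁴.
θ = (T/G)·Σ L_i/J_i = (668.0/42.1×10⁹)·(0.363/3.37×10^-8 + 0.345/1.65×10^-6 + 0.700/5.89×10^-7) = 0.1932 rad.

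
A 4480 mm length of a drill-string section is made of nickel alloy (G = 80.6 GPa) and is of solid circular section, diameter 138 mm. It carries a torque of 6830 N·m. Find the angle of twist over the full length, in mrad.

10.7 mrad

J = πd⁴/32 = π(0.138)⁴/32 = 3.561×10^-5 m⁴.
θ = T·L/(G·J) = 6830 × 4.48 / (80.6×10⁹ × 3.561×10^-5) = 0.01066 rad.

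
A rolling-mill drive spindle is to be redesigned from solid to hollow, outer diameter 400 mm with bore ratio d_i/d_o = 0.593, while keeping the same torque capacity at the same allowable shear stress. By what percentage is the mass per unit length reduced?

Equal τ_max and T ⇒ the solid shaft needs d_s³ = d_o³(1−k⁴), so d_s = 400·(1−0.593⁴)^(1/3) = 382.8 mm.
Area ratio A_h/A_s = d_o²(1−k²)/d_s² = (1−k²)/(1−k⁴)^(2/3) = 0.7080.
Mass saving = 1 − 0.7080 = 29.2 %.

29.2 %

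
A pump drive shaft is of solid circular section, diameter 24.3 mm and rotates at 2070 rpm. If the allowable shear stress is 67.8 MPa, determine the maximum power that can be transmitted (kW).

J = πd⁴/32 = π(0.0243)⁴/32 = 3.423×10^-8 m⁴.
T_max = τ_allow·J/r = 6.78×10^7 × 3.423×10^-8 / 0.0122 = 191.0 N·m.
ω = 2π·2070/60 = 216.8 rad/s, so P_max = T_max·ω = 4.141×10^4 W.

41.4 kW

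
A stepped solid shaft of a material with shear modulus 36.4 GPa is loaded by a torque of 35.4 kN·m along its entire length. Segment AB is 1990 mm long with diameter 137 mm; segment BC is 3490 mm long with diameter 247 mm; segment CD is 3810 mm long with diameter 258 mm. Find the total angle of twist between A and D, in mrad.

73.8 mrad

J_AB = π(0.137)⁴/32 = 3.46×10^-5 m⁴; J_BC = π(0.247)⁴/32 = 3.65×10^-4 m⁴; J_CD = π(0.258)⁴/32 = 4.35×10^-4 m⁴.
θ = (T/G)·Σ L_i/J_i = (35400/36.4×10⁹)·(1.99/3.46×10^-5 + 3.49/3.65×10^-4 + 3.81/4.35×10^-4) = 0.07377 rad.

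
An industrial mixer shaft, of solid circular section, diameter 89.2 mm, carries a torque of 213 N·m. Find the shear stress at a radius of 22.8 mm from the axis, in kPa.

781 kPa

J = πd⁴/32 = π(0.0892)⁴/32 = 6.215×10^-6 m⁴.
Shear stress varies linearly with radius: τ = T·r/J = 213.0 × 0.0228 / 6.215×10^-6 = 7.814×10^5 Pa.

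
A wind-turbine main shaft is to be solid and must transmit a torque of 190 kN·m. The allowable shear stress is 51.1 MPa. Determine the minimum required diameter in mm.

267 mm

For a solid shaft τ_max = 16T/(πd³), so d = (16T/(π τ_allow))^(1/3) = (16·190000/(π·5.11×10^7))^(1/3) = 0.2665 m.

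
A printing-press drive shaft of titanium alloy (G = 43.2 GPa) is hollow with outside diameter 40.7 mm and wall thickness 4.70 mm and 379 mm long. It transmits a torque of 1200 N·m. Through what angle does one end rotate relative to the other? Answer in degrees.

3.44°

J = π(d_o⁴ − d_i⁴)/32 = π(0.0407⁴ − 0.0313⁴)/32 = 1.752×10^-7 m⁴.
θ = T·L/(G·J) = 1200 × 0.379 / (43.2×10⁹ × 1.752×10^-7) = 0.06010 rad.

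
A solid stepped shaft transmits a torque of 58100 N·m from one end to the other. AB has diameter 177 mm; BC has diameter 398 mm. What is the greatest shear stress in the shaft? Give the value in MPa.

Under the same torque, τ_max = 16T/(πd³) is largest where d is smallest — segment AB (d = 177 mm).
τ_max = 16·58100/(π·(0.177)³) = 5.336×10^7 Pa.

53.4 MPa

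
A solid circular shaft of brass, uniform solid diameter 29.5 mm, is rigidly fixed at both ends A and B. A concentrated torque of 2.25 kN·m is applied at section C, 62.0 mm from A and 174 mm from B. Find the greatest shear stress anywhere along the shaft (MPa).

With uniform GJ and both ends fixed, compatibility θ_AC = θ_CB gives T_A·a = T_B·b, together with T_A + T_B = T₀.
T_A = T₀·b/(a+b) = 2250·174/236.0 = 1659 N·m; T_B = 591.1 N·m.
τ in each portion: τ_AC = 3.29×10^8 Pa, τ_CB = 1.17×10^8 Pa; maximum is in AC.
τ_max = T_AC·r/J = 1659·0.0147/7.44×10^-8 = 3.291×10^8 Pa.

329 MPa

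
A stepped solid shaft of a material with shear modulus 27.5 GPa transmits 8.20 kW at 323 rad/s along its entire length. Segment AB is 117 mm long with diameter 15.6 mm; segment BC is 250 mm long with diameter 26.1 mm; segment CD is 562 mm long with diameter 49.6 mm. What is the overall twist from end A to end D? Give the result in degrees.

ω = 323 rad/s, so T = P/ω = 8.20×10³ / 323.0 = 25.39 N·m.
J_AB = π(0.0156)⁴/32 = 5.81×10^-9 m⁴; J_BC = π(0.0261)⁴/32 = 4.56×10^-8 m⁴; J_CD = π(0.0496)⁴/32 = 5.94×10^-7 m⁴.
θ = (T/G)·Σ L_i/J_i = (25.39/27.5×10⁹)·(0.117/5.81×10^-9 + 0.250/4.56×10^-8 + 0.562/5.94×10^-7) = 0.02452 rad.

1.40°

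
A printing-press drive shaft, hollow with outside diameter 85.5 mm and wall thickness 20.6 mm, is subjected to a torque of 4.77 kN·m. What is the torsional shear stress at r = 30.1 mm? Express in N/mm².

J = π(d_o⁴ − d_i⁴)/32 = π(0.0855⁴ − 0.0443⁴)/32 = 4.868×10^-6 m⁴.
Shear stress varies linearly with radius: τ = T·r/J = 4770 × 0.0301 / 4.868×10^-6 = 2.949×10^7 Pa.

29.5 N/mm²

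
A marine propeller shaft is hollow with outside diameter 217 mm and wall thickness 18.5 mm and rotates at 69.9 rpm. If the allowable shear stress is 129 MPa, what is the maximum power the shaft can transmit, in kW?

J = π(d_o⁴ − d_i⁴)/32 = π(0.217⁴ − 0.180⁴)/32 = 1.146×10^-4 m⁴.
T_max = τ_allow·J/r = 1.29×10^8 × 1.146×10^-4 / 0.108 = 136300 N·m.
ω = 2π·69.9/60 = 7.320 rad/s, so P_max = T_max·ω = 9.976×10^5 W.

998 kW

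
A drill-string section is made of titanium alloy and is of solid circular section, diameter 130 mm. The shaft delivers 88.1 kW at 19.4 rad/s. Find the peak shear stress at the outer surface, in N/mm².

10.5 N/mm²

ω = 19.4 rad/s, so T = P/ω = 88.1×10³ / 19.40 = 4541 N·m.
J = πd⁴/32 = π(0.130)⁴/32 = 2.804×10^-5 m⁴.
τ_max = T·r/J = 4541 × 0.0650 / 2.804×10^-5 = 1.053×10^7 Pa.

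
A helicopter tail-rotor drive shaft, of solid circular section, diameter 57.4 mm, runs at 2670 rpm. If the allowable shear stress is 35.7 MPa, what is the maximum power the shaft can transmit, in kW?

J = πd⁴/32 = π(0.0574)⁴/32 = 1.066×10^-6 m⁴.
T_max = τ_allow·J/r = 3.57×10^7 × 1.066×10^-6 / 0.0287 = 1326 N·m.
ω = 2π·2670/60 = 279.6 rad/s, so P_max = T_max·ω = 3.707×10^5 W.

371 kW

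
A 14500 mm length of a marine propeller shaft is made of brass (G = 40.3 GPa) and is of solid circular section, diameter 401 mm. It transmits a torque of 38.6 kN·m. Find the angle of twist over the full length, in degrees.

0.313°

J = πd⁴/32 = π(0.401)⁴/32 = 2.539×10^-3 m⁴.
θ = T·L/(G·J) = 38600 × 14.5 / (40.3×10⁹ × 2.539×10^-3) = 5.471×10^-3 rad.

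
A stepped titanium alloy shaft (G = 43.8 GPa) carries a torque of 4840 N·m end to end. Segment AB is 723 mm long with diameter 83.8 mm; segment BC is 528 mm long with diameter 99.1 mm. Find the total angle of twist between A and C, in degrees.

J_AB = π(0.0838)⁴/32 = 4.84×10^-6 m⁴; J_BC = π(0.0991)⁴/32 = 9.47×10^-6 m⁴.
θ = (T/G)·Σ L_i/J_i = (4840/43.8×10⁹)·(0.723/4.84×10^-6 + 0.528/9.47×10^-6) = 0.02266 rad.

1.30°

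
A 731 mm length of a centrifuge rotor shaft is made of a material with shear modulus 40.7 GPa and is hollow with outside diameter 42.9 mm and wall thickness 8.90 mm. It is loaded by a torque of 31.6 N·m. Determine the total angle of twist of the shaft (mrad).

J = π(d_o⁴ − d_i⁴)/32 = π(0.0429⁴ − 0.0251⁴)/32 = 2.936×10^-7 m⁴.
θ = T·L/(G·J) = 31.60 × 0.731 / (40.7×10⁹ × 2.936×10^-7) = 1.933×10^-3 rad.

1.93 mrad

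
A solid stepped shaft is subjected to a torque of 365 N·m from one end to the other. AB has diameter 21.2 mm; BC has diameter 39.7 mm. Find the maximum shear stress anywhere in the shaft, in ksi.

28.3 ksi

Under the same torque, τ_max = 16T/(πd³) is largest where d is smallest — segment AB (d = 21.2 mm).
τ_max = 16·365.0/(π·(0.0212)³) = 1.951×10^8 Pa.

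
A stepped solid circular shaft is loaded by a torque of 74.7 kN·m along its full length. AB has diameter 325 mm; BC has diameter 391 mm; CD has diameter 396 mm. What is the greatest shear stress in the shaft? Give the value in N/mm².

11.1 N/mm²

Under the same torque, τ_max = 16T/(πd³) is largest where d is smallest — segment AB (d = 325 mm).
τ_max = 16·74700/(π·(0.325)³) = 1.108×10^7 Pa.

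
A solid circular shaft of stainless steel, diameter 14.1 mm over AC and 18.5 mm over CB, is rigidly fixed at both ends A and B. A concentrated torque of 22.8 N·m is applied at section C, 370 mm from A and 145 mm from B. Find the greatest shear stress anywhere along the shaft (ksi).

2.35 ksi

Compatibility: T_A·a/J_AC = T_B·b/J_CB with T_A + T_B = T₀.
J_AC = 3.88×10^-9 m⁴, J_CB = 1.15×10^-8 m⁴, so T_A = T₀·(J_AC/a)/((J_AC/a)+(J_CB/b)) = 2.663 N·m, T_B = 20.14 N·m.
τ in each portion: τ_AC = 4.84×10^6 Pa, τ_CB = 1.62×10^7 Pa; maximum is in CB.
τ_max = T_CB·r/J = 20.14·0.00925/1.15×10^-8 = 1.620×10^7 Pa.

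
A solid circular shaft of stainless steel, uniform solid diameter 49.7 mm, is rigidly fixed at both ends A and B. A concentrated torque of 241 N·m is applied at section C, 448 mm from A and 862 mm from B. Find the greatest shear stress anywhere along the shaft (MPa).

6.58 MPa

With uniform GJ and both ends fixed, compatibility θ_AC = θ_CB gives T_A·a = T_B·b, together with T_A + T_B = T₀.
T_A = T₀·b/(a+b) = 241.0·862/1310 = 158.6 N·m; T_B = 82.42 N·m.
τ in each portion: τ_AC = 6.58×10^6 Pa, τ_CB = 3.42×10^6 Pa; maximum is in AC.
τ_max = T_AC·r/J = 158.6·0.0249/5.99×10^-7 = 6.579×10^6 Pa.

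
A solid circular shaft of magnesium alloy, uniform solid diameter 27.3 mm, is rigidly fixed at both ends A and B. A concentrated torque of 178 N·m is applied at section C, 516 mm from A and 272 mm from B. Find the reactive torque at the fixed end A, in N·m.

With uniform GJ and both ends fixed, compatibility θ_AC = θ_CB gives T_A·a = T_B·b, together with T_A + T_B = T₀.
T_A = T₀·b/(a+b) = 178.0·272/788.0 = 61.44 N·m; T_B = 116.6 N·m.

61.4 N·m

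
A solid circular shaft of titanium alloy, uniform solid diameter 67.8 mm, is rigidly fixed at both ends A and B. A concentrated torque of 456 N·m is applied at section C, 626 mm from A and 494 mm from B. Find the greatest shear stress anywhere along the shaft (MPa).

With uniform GJ and both ends fixed, compatibility θ_AC = θ_CB gives T_A·a = T_B·b, together with T_A + T_B = T₀.
T_A = T₀·b/(a+b) = 456.0·494/1120 = 201.1 N·m; T_B = 254.9 N·m.
τ in each portion: τ_AC = 3.29×10^6 Pa, τ_CB = 4.16×10^6 Pa; maximum is in CB.
τ_max = T_CB·r/J = 254.9·0.0339/2.07×10^-6 = 4.165×10^6 Pa.

4.16 MPa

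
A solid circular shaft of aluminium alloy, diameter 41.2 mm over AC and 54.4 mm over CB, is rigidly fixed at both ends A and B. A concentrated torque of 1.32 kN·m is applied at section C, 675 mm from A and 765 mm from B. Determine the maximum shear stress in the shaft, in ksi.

4.41 ksi

Compatibility: T_A·a/J_AC = T_B·b/J_CB with T_A + T_B = T₀.
J_AC = 2.83×10^-7 m⁴, J_CB = 8.60×10^-7 m⁴, so T_A = T₀·(J_AC/a)/((J_AC/a)+(J_CB/b)) = 358.5 N·m, T_B = 961.5 N·m.
τ in each portion: τ_AC = 2.61×10^7 Pa, τ_CB = 3.04×10^7 Pa; maximum is in CB.
τ_max = T_CB·r/J = 961.5·0.0272/8.60×10^-7 = 3.042×10^7 Pa.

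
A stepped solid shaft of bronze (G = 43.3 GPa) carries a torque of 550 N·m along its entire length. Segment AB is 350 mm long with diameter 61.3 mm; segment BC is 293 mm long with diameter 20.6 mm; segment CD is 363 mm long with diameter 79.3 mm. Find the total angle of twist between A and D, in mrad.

215 mrad

J_AB = π(0.0613)⁴/32 = 1.39×10^-6 m⁴; J_BC = π(0.0206)⁴/32 = 1.77×10^-8 m⁴; J_CD = π(0.0793)⁴/32 = 3.88×10^-6 m⁴.
θ = (T/G)·Σ L_i/J_i = (550.0/43.3×10⁹)·(0.350/1.39×10^-6 + 0.293/1.77×10^-8 + 0.363/3.88×10^-6) = 0.2149 rad.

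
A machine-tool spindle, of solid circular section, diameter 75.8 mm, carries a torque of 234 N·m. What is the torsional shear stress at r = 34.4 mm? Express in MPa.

2.48 MPa

J = πd⁴/32 = π(0.0758)⁴/32 = 3.241×10^-6 m⁴.
Shear stress varies linearly with radius: τ = T·r/J = 234.0 × 0.0344 / 3.241×10^-6 = 2.484×10^6 Pa.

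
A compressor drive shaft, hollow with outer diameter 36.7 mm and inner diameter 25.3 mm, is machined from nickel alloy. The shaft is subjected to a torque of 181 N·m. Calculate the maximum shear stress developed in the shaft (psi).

J = π(d_o⁴ − d_i⁴)/32 = π(0.0367⁴ − 0.0253⁴)/32 = 1.379×10^-7 m⁴.
τ_max = T·r/J = 181.0 × 0.0184 / 1.379×10^-7 = 2.409×10^7 Pa.

3490 psi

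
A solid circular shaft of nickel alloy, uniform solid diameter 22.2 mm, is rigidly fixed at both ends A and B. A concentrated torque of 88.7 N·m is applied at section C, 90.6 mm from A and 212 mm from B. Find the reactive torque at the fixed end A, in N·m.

With uniform GJ and both ends fixed, compatibility θ_AC = θ_CB gives T_A·a = T_B·b, together with T_A + T_B = T₀.
T_A = T₀·b/(a+b) = 88.70·212/302.6 = 62.14 N·m; T_B = 26.56 N·m.

62.1 N·m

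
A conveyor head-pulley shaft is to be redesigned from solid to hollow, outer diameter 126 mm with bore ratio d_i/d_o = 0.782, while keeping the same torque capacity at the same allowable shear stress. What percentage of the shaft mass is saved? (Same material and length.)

Equal τ_max and T ⇒ the solid shaft needs d_s³ = d_o³(1−k⁴), so d_s = 126·(1−0.782⁴)^(1/3) = 107.8 mm.
Area ratio A_h/A_s = d_o²(1−k²)/d_s² = (1−k²)/(1−k⁴)^(2/3) = 0.5308.
Mass saving = 1 − 0.5308 = 46.9 %.

46.9 %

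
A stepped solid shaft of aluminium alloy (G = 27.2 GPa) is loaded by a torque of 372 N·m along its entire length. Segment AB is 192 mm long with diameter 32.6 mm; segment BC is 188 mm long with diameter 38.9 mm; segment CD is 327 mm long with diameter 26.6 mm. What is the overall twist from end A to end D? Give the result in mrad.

J_AB = π(0.0326)⁴/32 = 1.11×10^-7 m⁴; J_BC = π(0.0389)⁴/32 = 2.25×10^-7 m⁴; J_CD = π(0.0266)⁴/32 = 4.92×10^-8 m⁴.
θ = (T/G)·Σ L_i/J_i = (372.0/27.2×10⁹)·(0.192/1.11×10^-7 + 0.188/2.25×10^-7 + 0.327/4.92×10^-8) = 0.1261 rad.

126 mrad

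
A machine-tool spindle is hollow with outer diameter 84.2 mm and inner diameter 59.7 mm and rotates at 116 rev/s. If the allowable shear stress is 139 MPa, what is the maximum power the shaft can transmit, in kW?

8870 kW

J = π(d_o⁴ − d_i⁴)/32 = π(0.0842⁴ − 0.0597⁴)/32 = 3.687×10^-6 m⁴.
T_max = τ_allow·J/r = 1.39×10^8 × 3.687×10^-6 / 0.0421 = 12170 N·m.
ω = 2π·116 = 728.8 rad/s, so P_max = T_max·ω = 8.874×10^6 W.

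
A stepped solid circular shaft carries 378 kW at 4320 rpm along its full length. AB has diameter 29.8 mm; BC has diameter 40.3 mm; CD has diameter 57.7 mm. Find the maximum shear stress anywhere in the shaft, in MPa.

ω = 2π·4320/60 = 452.4 rad/s, so T = P/ω = 378×10³ / 452.4 = 835.6 N·m.
Under the same torque, τ_max = 16T/(πd³) is largest where d is smallest — segment AB (d = 29.8 mm).
τ_max = 16·835.6/(π·(0.0298)³) = 1.608×10^8 Pa.

161 MPa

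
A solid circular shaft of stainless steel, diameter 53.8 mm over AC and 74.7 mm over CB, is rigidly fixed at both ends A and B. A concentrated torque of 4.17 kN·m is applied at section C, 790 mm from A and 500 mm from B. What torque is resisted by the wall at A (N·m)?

607 N·m

Compatibility: T_A·a/J_AC = T_B·b/J_CB with T_A + T_B = T₀.
J_AC = 8.22×10^-7 m⁴, J_CB = 3.06×10^-6 m⁴, so T_A = T₀·(J_AC/a)/((J_AC/a)+(J_CB/b)) = 606.8 N·m, T_B = 3563 N·m.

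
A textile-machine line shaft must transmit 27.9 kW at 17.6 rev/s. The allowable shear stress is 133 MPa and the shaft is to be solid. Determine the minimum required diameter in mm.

ω = 2π·17.6 = 110.6 rad/s, so T = P/ω = 27.9×10³ / 110.6 = 252.3 N·m.
For a solid shaft τ_max = 16T/(πd³), so d = (16T/(π τ_allow))^(1/3) = (16·252.3/(π·1.33×10^8))^(1/3) = 0.02130 m.

21.3 mm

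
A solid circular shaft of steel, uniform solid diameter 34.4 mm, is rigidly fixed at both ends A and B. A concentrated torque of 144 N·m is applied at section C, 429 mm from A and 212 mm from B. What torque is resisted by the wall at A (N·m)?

With uniform GJ and both ends fixed, compatibility θ_AC = θ_CB gives T_A·a = T_B·b, together with T_A + T_B = T₀.
T_A = T₀·b/(a+b) = 144.0·212/641.0 = 47.63 N·m; T_B = 96.37 N·m.

47.6 N·m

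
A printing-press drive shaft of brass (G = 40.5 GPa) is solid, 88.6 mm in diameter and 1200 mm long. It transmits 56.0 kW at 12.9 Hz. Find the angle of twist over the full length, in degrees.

ω = 2π·12.9 = 81.05 rad/s, so T = P/ω = 56.0×10³ / 81.05 = 690.9 N·m.
J = πd⁴/32 = π(0.0886)⁴/32 = 6.050×10^-6 m⁴.
θ = T·L/(G·J) = 690.9 × 1.20 / (40.5×10⁹ × 6.050×10^-6) = 3.384×10^-3 rad.

0.194°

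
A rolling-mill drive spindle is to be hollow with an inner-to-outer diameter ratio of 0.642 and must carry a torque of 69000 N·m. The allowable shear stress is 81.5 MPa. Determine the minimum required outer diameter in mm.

For a hollow shaft with d_i/d_o = 0.642: τ_max = 16T/(π d_o³ (1−k⁴)), so d_o = [16T/(π τ_allow (1−k⁴))]^(1/3) = [16·69000/(π·8.15×10^7·0.8301)]^(1/3) = 0.1732 m.

173 mm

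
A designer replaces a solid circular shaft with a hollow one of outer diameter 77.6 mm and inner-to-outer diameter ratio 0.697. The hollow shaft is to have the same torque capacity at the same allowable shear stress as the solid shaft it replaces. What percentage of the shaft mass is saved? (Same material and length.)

Equal τ_max and T ⇒ the solid shaft needs d_s³ = d_o³(1−k⁴), so d_s = 77.6·(1−0.697⁴)^(1/3) = 70.94 mm.
Area ratio A_h/A_s = d_o²(1−k²)/d_s² = (1−k²)/(1−k⁴)^(2/3) = 0.6153.
Mass saving = 1 − 0.6153 = 38.5 %.

38.5 %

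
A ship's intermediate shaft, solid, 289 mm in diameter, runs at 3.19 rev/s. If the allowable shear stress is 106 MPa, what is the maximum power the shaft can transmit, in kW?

10100 kW

J = πd⁴/32 = π(0.289)⁴/32 = 6.848×10^-4 m⁴.
T_max = τ_allow·J/r = 1.06×10^8 × 6.848×10^-4 / 0.144 = 502400 N·m.
ω = 2π·3.19 = 20.04 rad/s, so P_max = T_max·ω = 1.007×10^7 W.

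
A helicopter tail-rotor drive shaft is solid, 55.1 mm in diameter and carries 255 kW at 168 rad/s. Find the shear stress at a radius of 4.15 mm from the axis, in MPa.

ω = 168 rad/s, so T = P/ω = 255×10³ / 168.0 = 1518 N·m.
J = πd⁴/32 = π(0.0551)⁴/32 = 9.049×10^-7 m⁴.
Shear stress varies linearly with radius: τ = T·r/J = 1518 × 0.00415 / 9.049×10^-7 = 6.961×10^6 Pa.

6.96 MPa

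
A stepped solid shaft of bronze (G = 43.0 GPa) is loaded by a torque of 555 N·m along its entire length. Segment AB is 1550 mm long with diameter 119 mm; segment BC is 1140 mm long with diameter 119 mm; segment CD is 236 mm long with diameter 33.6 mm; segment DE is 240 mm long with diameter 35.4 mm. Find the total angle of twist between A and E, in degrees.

2.65°

J_AB = π(0.119)⁴/32 = 1.97×10^-5 m⁴; J_BC = π(0.119)⁴/32 = 1.97×10^-5 m⁴; J_CD = π(0.0336)⁴/32 = 1.25×10^-7 m⁴; J_DE = π(0.0354)⁴/32 = 1.54×10^-7 m⁴.
θ = (T/G)·Σ L_i/J_i = (555.0/43.0×10⁹)·(1.55/1.97×10^-5 + 1.14/1.97×10^-5 + 0.236/1.25×10^-7 + 0.240/1.54×10^-7) = 0.04620 rad.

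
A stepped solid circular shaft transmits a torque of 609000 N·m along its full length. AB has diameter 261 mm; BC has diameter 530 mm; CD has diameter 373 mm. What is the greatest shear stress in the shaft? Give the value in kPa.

Under the same torque, τ_max = 16T/(πd³) is largest where d is smallest — segment AB (d = 261 mm).
τ_max = 16·609000/(π·(0.261)³) = 1.744×10^8 Pa.

174000 kPa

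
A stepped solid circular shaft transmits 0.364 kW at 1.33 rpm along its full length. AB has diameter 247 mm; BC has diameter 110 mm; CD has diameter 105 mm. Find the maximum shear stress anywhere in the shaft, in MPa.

11.5 MPa

ω = 2π·1.33/60 = 0.1393 rad/s, so T = P/ω = 0.364×10³ / 0.1393 = 2613 N·m.
Under the same torque, τ_max = 16T/(πd³) is largest where d is smallest — segment CD (d = 105 mm).
τ_max = 16·2613/(π·(0.105)³) = 1.150×10^7 Pa.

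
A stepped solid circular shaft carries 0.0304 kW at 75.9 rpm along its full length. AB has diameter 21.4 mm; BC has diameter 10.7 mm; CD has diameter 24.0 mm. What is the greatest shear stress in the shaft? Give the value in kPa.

15900 kPa

ω = 2π·75.9/60 = 7.948 rad/s, so T = P/ω = 0.0304×10³ / 7.948 = 3.825 N·m.
Under the same torque, τ_max = 16T/(πd³) is largest where d is smallest — segment BC (d = 10.7 mm).
τ_max = 16·3.825/(π·(0.0107)³) = 1.590×10^7 Pa.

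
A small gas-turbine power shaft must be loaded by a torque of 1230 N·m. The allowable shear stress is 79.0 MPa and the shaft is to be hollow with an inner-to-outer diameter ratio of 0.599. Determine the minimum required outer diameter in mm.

45.0 mm

For a hollow shaft with d_i/d_o = 0.599: τ_max = 16T/(π d_o³ (1−k⁴)), so d_o = [16T/(π τ_allow (1−k⁴))]^(1/3) = [16·1230/(π·7.90×10^7·0.8713)]^(1/3) = 0.04498 m.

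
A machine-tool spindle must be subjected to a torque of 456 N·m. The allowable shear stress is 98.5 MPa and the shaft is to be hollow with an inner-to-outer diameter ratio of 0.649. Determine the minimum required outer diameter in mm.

For a hollow shaft with d_i/d_o = 0.649: τ_max = 16T/(π d_o³ (1−k⁴)), so d_o = [16T/(π τ_allow (1−k⁴))]^(1/3) = [16·456.0/(π·9.85×10^7·0.8226)]^(1/3) = 0.03060 m.

30.6 mm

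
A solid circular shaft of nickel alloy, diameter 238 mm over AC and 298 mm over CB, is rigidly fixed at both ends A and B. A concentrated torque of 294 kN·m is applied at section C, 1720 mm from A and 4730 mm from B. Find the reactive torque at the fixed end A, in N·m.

155000 N·m

Compatibility: T_A·a/J_AC = T_B·b/J_CB with T_A + T_B = T₀.
J_AC = 3.15×10^-4 m⁴, J_CB = 7.74×10^-4 m⁴, so T_A = T₀·(J_AC/a)/((J_AC/a)+(J_CB/b)) = 155200 N·m, T_B = 138800 N·m.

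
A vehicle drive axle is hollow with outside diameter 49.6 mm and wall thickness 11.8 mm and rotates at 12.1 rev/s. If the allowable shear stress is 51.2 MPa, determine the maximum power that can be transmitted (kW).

J = π(d_o⁴ − d_i⁴)/32 = π(0.0496⁴ − 0.0260⁴)/32 = 5.493×10^-7 m⁴.
T_max = τ_allow·J/r = 5.12×10^7 × 5.493×10^-7 / 0.0248 = 1134 N·m.
ω = 2π·12.1 = 76.03 rad/s, so P_max = T_max·ω = 8.622×10^4 W.

86.2 kW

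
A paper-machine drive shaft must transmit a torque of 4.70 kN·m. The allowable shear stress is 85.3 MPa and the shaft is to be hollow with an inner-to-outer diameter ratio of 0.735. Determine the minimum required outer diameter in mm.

73.5 mm

For a hollow shaft with d_i/d_o = 0.735: τ_max = 16T/(π d_o³ (1−k⁴)), so d_o = [16T/(π τ_allow (1−k⁴))]^(1/3) = [16·4700/(π·8.53×10^7·0.7082)]^(1/3) = 0.07345 m.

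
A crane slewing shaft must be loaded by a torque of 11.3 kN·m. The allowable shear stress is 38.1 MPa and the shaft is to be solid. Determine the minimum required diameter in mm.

For a solid shaft τ_max = 16T/(πd³), so d = (16T/(π τ_allow))^(1/3) = (16·11300/(π·3.81×10^7))^(1/3) = 0.1147 m.

115 mm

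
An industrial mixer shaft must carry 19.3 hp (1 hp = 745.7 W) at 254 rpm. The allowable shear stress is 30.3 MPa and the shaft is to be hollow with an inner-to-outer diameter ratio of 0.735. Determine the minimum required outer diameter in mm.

50.5 mm

ω = 2π·254/60 = 26.60 rad/s, so T = P/ω = 19.3×745.7 / 26.60 = 541.1 N·m.
For a hollow shaft with d_i/d_o = 0.735: τ_max = 16T/(π d_o³ (1−k⁴)), so d_o = [16T/(π τ_allow (1−k⁴))]^(1/3) = [16·541.1/(π·3.03×10^7·0.7082)]^(1/3) = 0.05045 m.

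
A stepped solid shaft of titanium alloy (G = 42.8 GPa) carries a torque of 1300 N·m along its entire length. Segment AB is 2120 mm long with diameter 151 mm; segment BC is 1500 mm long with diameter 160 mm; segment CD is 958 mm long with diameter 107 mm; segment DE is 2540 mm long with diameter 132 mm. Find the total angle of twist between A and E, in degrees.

0.391°

J_AB = π(0.151)⁴/32 = 5.10×10^-5 m⁴; J_BC = π(0.160)⁴/32 = 6.43×10^-5 m⁴; J_CD = π(0.107)⁴/32 = 1.29×10^-5 m⁴; J_DE = π(0.132)⁴/32 = 2.98×10^-5 m⁴.
θ = (T/G)·Σ L_i/J_i = (1300/42.8×10⁹)·(2.12/5.10×10^-5 + 1.50/6.43×10^-5 + 0.958/1.29×10^-5 + 2.54/2.98×10^-5) = 6.819×10^-3 rad.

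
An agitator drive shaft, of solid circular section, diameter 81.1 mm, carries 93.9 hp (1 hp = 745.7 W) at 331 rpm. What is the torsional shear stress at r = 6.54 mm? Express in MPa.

ω = 2π·331/60 = 34.66 rad/s, so T = P/ω = 93.9×745.7 / 34.66 = 2020 N·m.
J = πd⁴/32 = π(0.0811)⁴/32 = 4.247×10^-6 m⁴.
Shear stress varies linearly with radius: τ = T·r/J = 2020 × 0.00654 / 4.247×10^-6 = 3.111×10^6 Pa.

3.11 MPa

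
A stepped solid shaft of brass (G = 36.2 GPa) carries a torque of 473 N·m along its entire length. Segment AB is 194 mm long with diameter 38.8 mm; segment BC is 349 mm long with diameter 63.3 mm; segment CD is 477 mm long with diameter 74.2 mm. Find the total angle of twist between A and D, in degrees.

0.939°

J_AB = π(0.0388)⁴/32 = 2.22×10^-7 m⁴; J_BC = π(0.0633)⁴/32 = 1.58×10^-6 m⁴; J_CD = π(0.0742)⁴/32 = 2.98×10^-6 m⁴.
θ = (T/G)·Σ L_i/J_i = (473.0/36.2×10⁹)·(0.194/2.22×10^-7 + 0.349/1.58×10^-6 + 0.477/2.98×10^-6) = 0.01638 rad.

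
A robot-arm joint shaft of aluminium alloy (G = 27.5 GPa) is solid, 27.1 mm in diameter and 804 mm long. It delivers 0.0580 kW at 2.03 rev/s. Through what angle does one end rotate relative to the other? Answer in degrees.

ω = 2π·2.03 = 12.75 rad/s, so T = P/ω = 0.0580×10³ / 12.75 = 4.547 N·m.
J = πd⁴/32 = π(0.0271)⁴/32 = 5.295×10^-8 m⁴.
θ = T·L/(G·J) = 4.547 × 0.804 / (27.5×10⁹ × 5.295×10^-8) = 2.511×10^-3 rad.

0.144°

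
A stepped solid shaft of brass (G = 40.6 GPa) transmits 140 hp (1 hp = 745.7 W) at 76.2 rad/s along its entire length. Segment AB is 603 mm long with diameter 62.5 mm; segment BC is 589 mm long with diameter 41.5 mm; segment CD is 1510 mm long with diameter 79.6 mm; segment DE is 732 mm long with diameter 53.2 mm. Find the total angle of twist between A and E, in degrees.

7.23°

ω = 76.2 rad/s, so T = P/ω = 140×745.7 / 76.20 = 1370 N·m.
J_AB = π(0.0625)⁴/32 = 1.50×10^-6 m⁴; J_BC = π(0.0415)⁴/32 = 2.91×10^-7 m⁴; J_CD = π(0.0796)⁴/32 = 3.94×10^-6 m⁴; J_DE = π(0.0532)⁴/32 = 7.86×10^-7 m⁴.
θ = (T/G)·Σ L_i/J_i = (1370/40.6×10⁹)·(0.603/1.50×10^-6 + 0.589/2.91×10^-7 + 1.51/3.94×10^-6 + 0.732/7.86×10^-7) = 0.1262 rad.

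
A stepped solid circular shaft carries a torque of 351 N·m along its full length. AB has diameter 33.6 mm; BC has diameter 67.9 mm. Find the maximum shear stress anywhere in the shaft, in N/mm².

Under the same torque, τ_max = 16T/(πd³) is largest where d is smallest — segment AB (d = 33.6 mm).
τ_max = 16·351.0/(π·(0.0336)³) = 4.713×10^7 Pa.

47.1 N/mm²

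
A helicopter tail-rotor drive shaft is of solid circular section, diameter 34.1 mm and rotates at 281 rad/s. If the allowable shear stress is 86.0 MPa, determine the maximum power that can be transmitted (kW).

J = πd⁴/32 = π(0.0341)⁴/32 = 1.327×10^-7 m⁴.
T_max = τ_allow·J/r = 8.60×10^7 × 1.327×10^-7 / 0.0170 = 669.6 N·m.
ω = 281 rad/s, so P_max = T_max·ω = 1.881×10^5 W.

188 kW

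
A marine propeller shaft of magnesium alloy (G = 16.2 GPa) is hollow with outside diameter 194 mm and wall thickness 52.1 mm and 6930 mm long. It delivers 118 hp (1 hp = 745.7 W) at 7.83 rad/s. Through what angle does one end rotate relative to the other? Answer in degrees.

ω = 7.83 rad/s, so T = P/ω = 118×745.7 / 7.830 = 11240 N·m.
J = π(d_o⁴ − d_i⁴)/32 = π(0.194⁴ − 0.0898⁴)/32 = 1.327×10^-4 m⁴.
θ = T·L/(G·J) = 11240 × 6.93 / (16.2×10⁹ × 1.327×10^-4) = 0.03623 rad.

2.08°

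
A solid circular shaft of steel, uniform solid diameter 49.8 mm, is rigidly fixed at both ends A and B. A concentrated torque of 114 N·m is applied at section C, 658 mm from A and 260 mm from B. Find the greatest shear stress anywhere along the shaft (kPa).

With uniform GJ and both ends fixed, compatibility θ_AC = θ_CB gives T_A·a = T_B·b, together with T_A + T_B = T₀.
T_A = T₀·b/(a+b) = 114.0·260/918.0 = 32.29 N·m; T_B = 81.71 N·m.
τ in each portion: τ_AC = 1.33×10^6 Pa, τ_CB = 3.37×10^6 Pa; maximum is in CB.
τ_max = T_CB·r/J = 81.71·0.0249/6.04×10^-7 = 3.370×10^6 Pa.

3370 kPa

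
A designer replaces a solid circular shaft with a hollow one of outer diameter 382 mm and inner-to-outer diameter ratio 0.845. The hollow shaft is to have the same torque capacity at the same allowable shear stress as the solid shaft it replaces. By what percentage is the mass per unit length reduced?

54.0 %

Equal τ_max and T ⇒ the solid shaft needs d_s³ = d_o³(1−k⁴), so d_s = 382·(1−0.845⁴)^(1/3) = 301.2 mm.
Area ratio A_h/A_s = d_o²(1−k²)/d_s² = (1−k²)/(1−k⁴)^(2/3) = 0.4600.
Mass saving = 1 − 0.4600 = 54.0 %.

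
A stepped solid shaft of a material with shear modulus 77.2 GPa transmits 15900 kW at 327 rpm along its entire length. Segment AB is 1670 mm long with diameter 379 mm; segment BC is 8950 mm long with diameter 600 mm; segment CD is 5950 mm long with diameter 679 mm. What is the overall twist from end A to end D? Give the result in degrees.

0.625°

ω = 2π·327/60 = 34.24 rad/s, so T = P/ω = 15900×10³ / 34.24 = 464300 N·m.
J_AB = π(0.379)⁴/32 = 2.03×10^-3 m⁴; J_BC = π(0.600)⁴/32 = 0.0127 m⁴; J_CD = π(0.679)⁴/32 = 0.0209 m⁴.
θ = (T/G)·Σ L_i/J_i = (464300/77.2×10⁹)·(1.67/2.03×10^-3 + 8.95/0.0127 + 5.95/0.0209) = 0.01090 rad.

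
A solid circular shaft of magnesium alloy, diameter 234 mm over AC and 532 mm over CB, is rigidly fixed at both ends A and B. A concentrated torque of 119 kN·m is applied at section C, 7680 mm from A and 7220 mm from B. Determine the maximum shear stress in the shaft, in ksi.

Compatibility: T_A·a/J_AC = T_B·b/J_CB with T_A + T_B = T₀.
J_AC = 2.94×10^-4 m⁴, J_CB = 7.86×10^-3 m⁴, so T_A = T₀·(J_AC/a)/((J_AC/a)+(J_CB/b)) = 4045 N·m, T_B = 115000 N·m.
τ in each portion: τ_AC = 1.61×10^6 Pa, τ_CB = 3.89×10^6 Pa; maximum is in CB.
τ_max = T_CB·r/J = 115000·0.266/7.86×10^-3 = 3.888×10^6 Pa.

0.564 ksi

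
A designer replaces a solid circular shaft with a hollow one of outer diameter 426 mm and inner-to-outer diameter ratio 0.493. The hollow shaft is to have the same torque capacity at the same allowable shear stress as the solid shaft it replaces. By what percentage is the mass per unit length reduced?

21.2 %

Equal τ_max and T ⇒ the solid shaft needs d_s³ = d_o³(1−k⁴), so d_s = 426·(1−0.493⁴)^(1/3) = 417.4 mm.
Area ratio A_h/A_s = d_o²(1−k²)/d_s² = (1−k²)/(1−k⁴)^(2/3) = 0.7883.
Mass saving = 1 − 0.7883 = 21.2 %.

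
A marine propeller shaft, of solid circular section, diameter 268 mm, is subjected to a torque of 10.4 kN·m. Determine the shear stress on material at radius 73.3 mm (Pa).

1.51e6 Pa

J = πd⁴/32 = π(0.268)⁴/32 = 5.065×10^-4 m⁴.
Shear stress varies linearly with radius: τ = T·r/J = 10400 × 0.0733 / 5.065×10^-4 = 1.505×10^6 Pa.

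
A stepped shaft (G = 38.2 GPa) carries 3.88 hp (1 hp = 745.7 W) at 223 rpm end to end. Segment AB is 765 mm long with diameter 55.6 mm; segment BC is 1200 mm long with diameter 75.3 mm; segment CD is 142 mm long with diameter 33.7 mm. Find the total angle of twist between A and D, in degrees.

0.431°

ω = 2π·223/60 = 23.35 rad/s, so T = P/ω = 3.88×745.7 / 23.35 = 123.9 N·m.
J_AB = π(0.0556)⁴/32 = 9.38×10^-7 m⁴; J_BC = π(0.0753)⁴/32 = 3.16×10^-6 m⁴; J_CD = π(0.0337)⁴/32 = 1.27×10^-7 m⁴.
θ = (T/G)·Σ L_i/J_i = (123.9/38.2×10⁹)·(0.765/9.38×10^-7 + 1.20/3.16×10^-6 + 0.142/1.27×10^-7) = 7.515×10^-3 rad.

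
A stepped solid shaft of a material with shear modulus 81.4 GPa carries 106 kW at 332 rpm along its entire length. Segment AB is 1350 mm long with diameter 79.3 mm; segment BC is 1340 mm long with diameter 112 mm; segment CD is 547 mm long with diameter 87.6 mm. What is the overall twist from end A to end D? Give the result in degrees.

1.14°

ω = 2π·332/60 = 34.77 rad/s, so T = P/ω = 106×10³ / 34.77 = 3049 N·m.
J_AB = π(0.0793)⁴/32 = 3.88×10^-6 m⁴; J_BC = π(0.112)⁴/32 = 1.54×10^-5 m⁴; J_CD = π(0.0876)⁴/32 = 5.78×10^-6 m⁴.
θ = (T/G)·Σ L_i/J_i = (3049/81.4×10⁹)·(1.35/3.88×10^-6 + 1.34/1.54×10^-5 + 0.547/5.78×10^-6) = 0.01982 rad.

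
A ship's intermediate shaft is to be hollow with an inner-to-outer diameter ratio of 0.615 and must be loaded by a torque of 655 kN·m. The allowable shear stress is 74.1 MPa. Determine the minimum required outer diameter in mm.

375 mm

For a hollow shaft with d_i/d_o = 0.615: τ_max = 16T/(π d_o³ (1−k⁴)), so d_o = [16T/(π τ_allow (1−k⁴))]^(1/3) = [16·655000/(π·7.41×10^7·0.8569)]^(1/3) = 0.3745 m.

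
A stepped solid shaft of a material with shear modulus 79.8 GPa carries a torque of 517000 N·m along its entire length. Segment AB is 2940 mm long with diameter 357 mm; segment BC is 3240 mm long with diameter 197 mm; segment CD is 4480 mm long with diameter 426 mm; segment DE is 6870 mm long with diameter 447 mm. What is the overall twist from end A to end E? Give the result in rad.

0.174 rad

J_AB = π(0.357)⁴/32 = 1.59×10^-3 m⁴; J_BC = π(0.197)⁴/32 = 1.48×10^-4 m⁴; J_CD = π(0.426)⁴/32 = 3.23×10^-3 m⁴; J_DE = π(0.447)⁴/32 = 3.92×10^-3 m⁴.
θ = (T/G)·Σ L_i/J_i = (517000/79.8×10⁹)·(2.94/1.59×10^-3 + 3.24/1.48×10^-4 + 4.48/3.23×10^-3 + 6.87/3.92×10^-3) = 0.1742 rad.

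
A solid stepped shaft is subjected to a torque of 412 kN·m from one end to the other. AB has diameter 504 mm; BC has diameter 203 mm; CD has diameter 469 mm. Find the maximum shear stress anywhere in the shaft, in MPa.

251 MPa

Under the same torque, τ_max = 16T/(πd³) is largest where d is smallest — segment BC (d = 203 mm).
τ_max = 16·412000/(π·(0.203)³) = 2.508×10^8 Pa.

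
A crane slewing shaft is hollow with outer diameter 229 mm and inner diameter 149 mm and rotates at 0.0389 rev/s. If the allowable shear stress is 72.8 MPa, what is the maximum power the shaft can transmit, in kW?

J = π(d_o⁴ − d_i⁴)/32 = π(0.229⁴ − 0.149⁴)/32 = 2.216×10^-4 m⁴.
T_max = τ_allow·J/r = 7.28×10^7 × 2.216×10^-4 / 0.115 = 140900 N·m.
ω = 2π·0.0389 = 0.2444 rad/s, so P_max = T_max·ω = 3.444×10^4 W.

34.4 kW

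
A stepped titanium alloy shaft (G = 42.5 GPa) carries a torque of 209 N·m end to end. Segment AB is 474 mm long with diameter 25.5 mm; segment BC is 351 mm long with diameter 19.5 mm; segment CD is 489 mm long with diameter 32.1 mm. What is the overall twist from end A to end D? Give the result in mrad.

201 mrad

J_AB = π(0.0255)⁴/32 = 4.15×10^-8 m⁴; J_BC = π(0.0195)⁴/32 = 1.42×10^-8 m⁴; J_CD = π(0.0321)⁴/32 = 1.04×10^-7 m⁴.
θ = (T/G)·Σ L_i/J_i = (209.0/42.5×10⁹)·(0.474/4.15×10^-8 + 0.351/1.42×10^-8 + 0.489/1.04×10^-7) = 0.2008 rad.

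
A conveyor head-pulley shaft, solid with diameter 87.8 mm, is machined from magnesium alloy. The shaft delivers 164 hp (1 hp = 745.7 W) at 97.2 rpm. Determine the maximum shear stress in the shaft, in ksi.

13.1 ksi

ω = 2π·97.2/60 = 10.18 rad/s, so T = P/ω = 164×745.7 / 10.18 = 12010 N·m.
J = πd⁴/32 = π(0.0878)⁴/32 = 5.834×10^-6 m⁴.
τ_max = T·r/J = 12010 × 0.0439 / 5.834×10^-6 = 9.041×10^7 Pa.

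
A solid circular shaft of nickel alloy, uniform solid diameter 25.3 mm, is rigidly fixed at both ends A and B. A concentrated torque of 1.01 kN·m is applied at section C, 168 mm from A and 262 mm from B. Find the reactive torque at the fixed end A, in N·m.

With uniform GJ and both ends fixed, compatibility θ_AC = θ_CB gives T_A·a = T_B·b, together with T_A + T_B = T₀.
T_A = T₀·b/(a+b) = 1010·262/430.0 = 615.4 N·m; T_B = 394.6 N·m.

615 N·m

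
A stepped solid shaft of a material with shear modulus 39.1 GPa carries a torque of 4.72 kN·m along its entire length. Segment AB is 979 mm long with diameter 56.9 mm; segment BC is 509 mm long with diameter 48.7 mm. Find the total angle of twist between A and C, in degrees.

J_AB = π(0.0569)⁴/32 = 1.03×10^-6 m⁴; J_BC = π(0.0487)⁴/32 = 5.52×10^-7 m⁴.
θ = (T/G)·Σ L_i/J_i = (4720/39.1×10⁹)·(0.979/1.03×10^-6 + 0.509/5.52×10^-7) = 0.2261 rad.

13.0°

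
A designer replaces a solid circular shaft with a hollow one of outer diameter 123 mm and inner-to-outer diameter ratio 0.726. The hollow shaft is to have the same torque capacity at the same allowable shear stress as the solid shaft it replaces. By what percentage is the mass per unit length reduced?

Equal τ_max and T ⇒ the solid shaft needs d_s³ = d_o³(1−k⁴), so d_s = 123·(1−0.726⁴)^(1/3) = 110.4 mm.
Area ratio A_h/A_s = d_o²(1−k²)/d_s² = (1−k²)/(1−k⁴)^(2/3) = 0.5875.
Mass saving = 1 − 0.5875 = 41.2 %.

41.2 %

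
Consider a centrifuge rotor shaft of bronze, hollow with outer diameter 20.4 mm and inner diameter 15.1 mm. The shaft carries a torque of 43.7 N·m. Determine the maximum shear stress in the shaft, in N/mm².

37.5 N/mm²

J = π(d_o⁴ − d_i⁴)/32 = π(0.0204⁴ − 0.0151⁴)/32 = 1.190×10^-8 m⁴.
τ_max = T·r/J = 43.70 × 0.0102 / 1.190×10^-8 = 3.746×10^7 Pa.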